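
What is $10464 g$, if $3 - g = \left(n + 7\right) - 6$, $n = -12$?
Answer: $146496$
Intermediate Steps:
$g = 14$ ($g = 3 - \left(\left(-12 + 7\right) - 6\right) = 3 - \left(-5 - 6\right) = 3 - -11 = 3 + 11 = 14$)
$10464 g = 10464 \cdot 14 = 146496$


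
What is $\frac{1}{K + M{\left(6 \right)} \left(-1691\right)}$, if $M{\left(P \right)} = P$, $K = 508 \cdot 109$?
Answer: $\frac{1}{45226} \approx 2.2111 \cdot 10^{-5}$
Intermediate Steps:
$K = 55372$
$\frac{1}{K + M{\left(6 \right)} \left(-1691\right)} = \frac{1}{55372 + 6 \left(-1691\right)} = \frac{1}{55372 - 10146} = \frac{1}{45226}$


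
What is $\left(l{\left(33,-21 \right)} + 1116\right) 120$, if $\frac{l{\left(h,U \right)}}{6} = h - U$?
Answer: $172800$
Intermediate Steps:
$l{\left(h,U \right)} = - 6 U + 6 h$ ($l{\left(h,U \right)} = 6 \left(h - U\right) = - 6 U + 6 h$)
$\left(l{\left(33,-21 \right)} + 1116\right) 120 = \left(\left(\left(-6\right) \left(-21\right) + 6 \cdot 33\right) + 1116\right) 120 = \left(\left(126 + 198\right) + 1116\right) 120 = \left(324 + 1116\right) 120 = 1440 \cdot 120 = 172800$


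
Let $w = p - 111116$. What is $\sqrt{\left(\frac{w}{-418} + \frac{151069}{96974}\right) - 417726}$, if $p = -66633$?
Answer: $\frac{i \sqrt{354164794216961918}}{921253} \approx 645.99 i$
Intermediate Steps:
$w = -177749$ ($w = -66633 - 111116 = -177749$)
$\sqrt{\left(\frac{w}{-418} + \frac{151069}{96974}\right) - 417726} = \sqrt{\left(- \frac{177749}{-418} + \frac{151069}{96974}\right) - 417726} = \sqrt{\left(\left(-177749\right) \left(- \frac{1}{418}\right) + 151069 \cdot \frac{1}{96974}\right) - 417726} = \sqrt{\left(\frac{16159}{38} + \frac{151069}{96974}\right) - 417726} = \sqrt{\frac{393185872}{921253} - 417726} = \sqrt{- \frac{384438144806}{921253}} = \frac{i \sqrt{354164794216961918}}{921253}$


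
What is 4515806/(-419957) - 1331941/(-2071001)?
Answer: -462783199751/45775335103 ≈ -10.110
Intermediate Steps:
4515806/(-419957) - 1331941/(-2071001) = 4515806*(-1/419957) - 1331941*(-1/2071001) = -237674/22103 + 1331941/2071001 = -462783199751/45775335103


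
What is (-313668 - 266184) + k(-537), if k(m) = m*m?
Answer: -291483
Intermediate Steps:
k(m) = m²
(-313668 - 266184) + k(-537) = (-313668 - 266184) + (-537)² = -579852 + 288369 = -291483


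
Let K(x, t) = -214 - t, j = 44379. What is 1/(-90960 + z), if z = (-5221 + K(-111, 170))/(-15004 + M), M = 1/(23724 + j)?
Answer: -1021817411/92944129987245 ≈ -1.0994e-5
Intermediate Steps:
M = 1/68103 (M = 1/(23724 + 44379) = 1/68103 ≈ 1.4684e-5)
z = 381717315/1021817411 (z = (-5221 + (-214 - 1*170))/(-15004 + 1/68103) = (-5221 + (-214 - 170))/(-1021817411/68103) = (-5221 - 384)*(-68103/1021817411) = -5605*(-68103/1021817411) = 381717315/1021817411 ≈ 0.37357)
1/(-90960 + z) = 1/(-90960 + 381717315/1021817411) = 1/(-92944129987245/1021817411) = -1021817411/92944129987245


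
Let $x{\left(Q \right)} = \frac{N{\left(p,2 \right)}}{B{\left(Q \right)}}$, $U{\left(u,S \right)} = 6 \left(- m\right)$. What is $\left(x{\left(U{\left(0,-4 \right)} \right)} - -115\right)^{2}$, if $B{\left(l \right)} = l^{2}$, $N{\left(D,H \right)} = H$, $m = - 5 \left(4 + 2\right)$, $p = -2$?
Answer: $\frac{3470772726001}{262440000} \approx 13225.0$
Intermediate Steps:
$m = -30$ ($m = \left(-5\right) 6 = -30$)
$U{\left(u,S \right)} = 180$ ($U{\left(u,S \right)} = 6 \left(\left(-1\right) \left(-30\right)\right) = 6 \cdot 30 = 180$)
$x{\left(Q \right)} = \frac{2}{Q^{2}}$
$\left(x{\left(U{\left(0,-4 \right)} \right)} - -115\right)^{2} = \left(\frac{2}{32400} - -115\right)^{2} = \left(2 \cdot \frac{1}{32400} + 115\right)^{2} = \left(\frac{1}{16200} + 115\right)^{2} = \left(\frac{1863001}{16200}\right)^{2} = \frac{3470772726001}{262440000}$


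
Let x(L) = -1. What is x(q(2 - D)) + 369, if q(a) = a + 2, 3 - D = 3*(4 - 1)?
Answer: 368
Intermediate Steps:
D = -6 (D = 3 - 3*(4 - 1) = 3 - 3*3 = 3 - 1*9 = 3 - 9 = -6)
q(a) = 2 + a
x(q(2 - D)) + 369 = -1 + 369 = 368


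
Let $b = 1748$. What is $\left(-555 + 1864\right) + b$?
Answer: $3057$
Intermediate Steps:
$\left(-555 + 1864\right) + b = \left(-555 + 1864\right) + 1748 = 1309 + 1748 = 3057$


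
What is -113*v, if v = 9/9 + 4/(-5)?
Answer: -113/5 ≈ -22.600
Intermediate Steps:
v = ⅕ (v = 9*(⅑) + 4*(-⅕) = 1 - ⅘ = ⅕ ≈ 0.20000)
-113*v = -113*⅕ = -113/5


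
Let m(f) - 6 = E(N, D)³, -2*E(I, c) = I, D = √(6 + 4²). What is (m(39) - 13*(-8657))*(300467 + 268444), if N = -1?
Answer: 512234379447/8 ≈ 6.4029e+10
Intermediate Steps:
D = √22 (D = √(6 + 16) = √22 ≈ 4.6904)
E(I, c) = -I/2
m(f) = 49/8 (m(f) = 6 + (-½*(-1))³ = 6 + (½)³ = 6 + ⅛ = 49/8)
(m(39) - 13*(-8657))*(300467 + 268444) = (49/8 - 13*(-8657))*(300467 + 268444) = (49/8 + 112541)*568911 = (900377/8)*568911 = 512234379447/8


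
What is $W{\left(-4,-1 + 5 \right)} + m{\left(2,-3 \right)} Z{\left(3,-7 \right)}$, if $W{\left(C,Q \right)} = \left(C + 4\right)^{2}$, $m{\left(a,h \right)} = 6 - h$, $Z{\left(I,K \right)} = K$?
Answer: $-63$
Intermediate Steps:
$W{\left(C,Q \right)} = \left(4 + C\right)^{2}$
$W{\left(-4,-1 + 5 \right)} + m{\left(2,-3 \right)} Z{\left(3,-7 \right)} = \left(4 - 4\right)^{2} + \left(6 - -3\right) \left(-7\right) = 0^{2} + \left(6 + 3\right) \left(-7\right) = 0 + 9 \left(-7\right) = 0 - 63 = -63$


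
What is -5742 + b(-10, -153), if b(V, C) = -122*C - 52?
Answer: 12872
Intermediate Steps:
b(V, C) = -52 - 122*C
-5742 + b(-10, -153) = -5742 + (-52 - 122*(-153)) = -5742 + (-52 + 18666) = -5742 + 18614 = 12872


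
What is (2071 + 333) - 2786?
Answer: -382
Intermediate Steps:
(2071 + 333) - 2786 = 2404 - 2786 = -382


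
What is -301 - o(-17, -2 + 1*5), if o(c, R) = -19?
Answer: -282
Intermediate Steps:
-301 - o(-17, -2 + 1*5) = -301 - 1*(-19) = -301 + 19 = -282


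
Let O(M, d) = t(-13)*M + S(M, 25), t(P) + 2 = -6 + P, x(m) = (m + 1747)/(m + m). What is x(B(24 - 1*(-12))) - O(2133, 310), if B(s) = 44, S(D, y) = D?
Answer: 3755871/88 ≈ 42680.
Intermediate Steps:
x(m) = (1747 + m)/(2*m) (x(m) = (1747 + m)/((2*m)) = (1747 + m)*(1/(2*m)) = (1747 + m)/(2*m))
t(P) = -8 + P (t(P) = -2 + (-6 + P) = -8 + P)
O(M, d) = -20*M (O(M, d) = (-8 - 13)*M + M = -21*M + M = -20*M)
x(B(24 - 1*(-12))) - O(2133, 310) = (½)*(1747 + 44)/44 - (-20)*2133 = (½)*(1/44)*1791 - 1*(-42660) = 1791/88 + 42660 = 3755871/88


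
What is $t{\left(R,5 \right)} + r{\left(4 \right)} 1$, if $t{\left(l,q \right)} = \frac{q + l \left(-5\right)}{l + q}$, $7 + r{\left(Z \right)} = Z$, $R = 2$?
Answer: $- \frac{26}{7} \approx -3.7143$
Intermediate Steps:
$r{\left(Z \right)} = -7 + Z$
$t{\left(l,q \right)} = \frac{q - 5 l}{l + q}$
$t{\left(R,5 \right)} + r{\left(4 \right)} 1 = \frac{5 - 10}{2 + 5} + \left(-7 + 4\right) 1 = \frac{5 - 10}{7} - 3 = \frac{1}{7} \left(-5\right) - 3 = - \frac{5}{7} - 3 = - \frac{26}{7}$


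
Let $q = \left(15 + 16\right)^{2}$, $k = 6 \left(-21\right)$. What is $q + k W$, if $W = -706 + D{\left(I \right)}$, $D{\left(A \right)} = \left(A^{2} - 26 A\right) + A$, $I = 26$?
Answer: $86641$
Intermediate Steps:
$D{\left(A \right)} = A^{2} - 25 A$
$W = -680$ ($W = -706 + 26 \left(-25 + 26\right) = -706 + 26 \cdot 1 = -706 + 26 = -680$)
$k = -126$
$q = 961$ ($q = 31^{2} = 961$)
$q + k W = 961 - -85680 = 961 + 85680 = 86641$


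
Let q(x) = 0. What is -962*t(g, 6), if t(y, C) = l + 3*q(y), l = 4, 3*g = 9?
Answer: -3848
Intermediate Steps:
g = 3 (g = (⅓)*9 = 3)
t(y, C) = 4 (t(y, C) = 4 + 3*0 = 4 + 0 = 4)
-962*t(g, 6) = -962*4 = -3848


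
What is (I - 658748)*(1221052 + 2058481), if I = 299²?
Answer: -1867192274951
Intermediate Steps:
I = 89401
(I - 658748)*(1221052 + 2058481) = (89401 - 658748)*(1221052 + 2058481) = -569347*3279533 = -1867192274951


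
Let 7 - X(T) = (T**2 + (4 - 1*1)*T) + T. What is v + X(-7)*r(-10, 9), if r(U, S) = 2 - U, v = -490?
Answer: -658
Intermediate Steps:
X(T) = 7 - T**2 - 4*T (X(T) = 7 - ((T**2 + (4 - 1*1)*T) + T) = 7 - ((T**2 + (4 - 1)*T) + T) = 7 - ((T**2 + 3*T) + T) = 7 - (T**2 + 4*T) = 7 + (-T**2 - 4*T) = 7 - T**2 - 4*T)
v + X(-7)*r(-10, 9) = -490 + (7 - 1*(-7)**2 - 4*(-7))*(2 - 1*(-10)) = -490 + (7 - 1*49 + 28)*(2 + 10) = -490 + (7 - 49 + 28)*12 = -490 - 14*12 = -490 - 168 = -658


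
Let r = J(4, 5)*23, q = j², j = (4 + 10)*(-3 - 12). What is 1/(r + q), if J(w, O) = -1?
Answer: 1/44077 ≈ 2.2688e-5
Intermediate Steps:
j = -210 (j = 14*(-15) = -210)
q = 44100 (q = (-210)² = 44100)
r = -23 (r = -1*23 = -23)
1/(r + q) = 1/(-23 + 44100) = 1/44077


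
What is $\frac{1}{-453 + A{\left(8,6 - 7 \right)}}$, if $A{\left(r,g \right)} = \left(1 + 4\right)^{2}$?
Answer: $- \frac{1}{428} \approx -0.0023364$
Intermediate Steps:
$A{\left(r,g \right)} = 25$ ($A{\left(r,g \right)} = 5^{2} = 25$)
$\frac{1}{-453 + A{\left(8,6 - 7 \right)}} = \frac{1}{-453 + 25} = \frac{1}{-428} = - \frac{1}{428}$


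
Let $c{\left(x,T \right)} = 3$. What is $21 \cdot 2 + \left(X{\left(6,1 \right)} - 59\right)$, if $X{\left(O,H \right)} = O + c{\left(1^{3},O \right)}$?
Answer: $-8$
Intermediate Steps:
$X{\left(O,H \right)} = 3 + O$ ($X{\left(O,H \right)} = O + 3 = 3 + O$)
$21 \cdot 2 + \left(X{\left(6,1 \right)} - 59\right) = 21 \cdot 2 + \left(\left(3 + 6\right) - 59\right) = 42 + \left(9 - 59\right) = 42 - 50 = -8$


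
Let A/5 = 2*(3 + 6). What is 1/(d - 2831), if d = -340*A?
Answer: -1/33431 ≈ -2.9912e-5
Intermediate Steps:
A = 90 (A = 5*(2*(3 + 6)) = 5*(2*9) = 5*18 = 90)
d = -30600 (d = -340*90 = -30600)
1/(d - 2831) = 1/(-30600 - 2831) = 1/(-33431) = -1/33431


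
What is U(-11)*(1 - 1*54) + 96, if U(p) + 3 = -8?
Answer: 679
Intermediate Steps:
U(p) = -11 (U(p) = -3 - 8 = -11)
U(-11)*(1 - 1*54) + 96 = -11*(1 - 1*54) + 96 = -11*(1 - 54) + 96 = -11*(-53) + 96 = 583 + 96 = 679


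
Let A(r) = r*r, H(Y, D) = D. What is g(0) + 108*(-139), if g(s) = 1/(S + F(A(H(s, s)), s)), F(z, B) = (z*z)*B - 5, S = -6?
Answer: -165133/11 ≈ -15012.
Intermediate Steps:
A(r) = r²
F(z, B) = -5 + B*z² (F(z, B) = z²*B - 5 = B*z² - 5 = -5 + B*z²)
g(s) = 1/(-11 + s⁵) (g(s) = 1/(-6 + (-5 + s*(s²)²)) = 1/(-6 + (-5 + s*s⁴)) = 1/(-6 + (-5 + s⁵)) = 1/(-11 + s⁵))
g(0) + 108*(-139) = 1/(-11 + 0⁵) + 108*(-139) = 1/(-11 + 0) - 15012 = 1/(-11) - 15012 = -1/11 - 15012 = -165133/11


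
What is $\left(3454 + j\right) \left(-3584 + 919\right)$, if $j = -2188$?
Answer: $-3373890$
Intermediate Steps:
$\left(3454 + j\right) \left(-3584 + 919\right) = \left(3454 - 2188\right) \left(-3584 + 919\right) = 1266 \left(-2665\right) = -3373890$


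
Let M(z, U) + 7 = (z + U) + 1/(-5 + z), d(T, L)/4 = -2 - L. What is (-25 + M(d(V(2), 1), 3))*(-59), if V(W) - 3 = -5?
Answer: 41182/17 ≈ 2422.5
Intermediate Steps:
V(W) = -2 (V(W) = 3 - 5 = -2)
d(T, L) = -8 - 4*L (d(T, L) = 4*(-2 - L) = -8 - 4*L)
M(z, U) = -7 + U + z + 1/(-5 + z) (M(z, U) = -7 + ((z + U) + 1/(-5 + z)) = -7 + ((U + z) + 1/(-5 + z)) = -7 + (U + z + 1/(-5 + z)) = -7 + U + z + 1/(-5 + z))
(-25 + M(d(V(2), 1), 3))*(-59) = (-25 + (36 + (-8 - 4*1)² - 12*(-8 - 4*1) - 5*3 + 3*(-8 - 4*1))/(-5 + (-8 - 4*1)))*(-59) = (-25 + (36 + (-8 - 4)² - 12*(-8 - 4) - 15 + 3*(-8 - 4))/(-5 + (-8 - 4)))*(-59) = (-25 + (36 + (-12)² - 12*(-12) - 15 + 3*(-12))/(-5 - 12))*(-59) = (-25 + (36 + 144 + 144 - 15 - 36)/(-17))*(-59) = (-25 - 1/17*273)*(-59) = (-25 - 273/17)*(-59) = -698/17*(-59) = 41182/17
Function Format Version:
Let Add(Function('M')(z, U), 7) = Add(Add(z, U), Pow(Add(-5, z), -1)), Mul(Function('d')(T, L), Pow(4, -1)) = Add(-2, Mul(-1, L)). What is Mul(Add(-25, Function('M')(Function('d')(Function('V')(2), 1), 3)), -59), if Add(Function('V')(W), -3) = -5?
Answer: Rational(41182, 17) ≈ 2422.5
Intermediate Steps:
Function('V')(W) = -2 (Function('V')(W) = Add(3, -5) = -2)
Function('d')(T, L) = Add(-8, Mul(-4, L)) (Function('d')(T, L) = Mul(4, Add(-2, Mul(-1, L))) = Add(-8, Mul(-4, L)))
Function('M')(z, U) = Add(-7, U, z, Pow(Add(-5, z), -1)) (Function('M')(z, U) = Add(-7, Add(Add(z, U), Pow(Add(-5, z), -1))) = Add(-7, Add(Add(U, z), Pow(Add(-5, z), -1))) = Add(-7, Add(U, z, Pow(Add(-5, z), -1))) = Add(-7, U, z, Pow(Add(-5, z), -1)))
Mul(Add(-25, Function('M')(Function('d')(Function('V')(2), 1), 3)), -59) = Mul(Add(-25, Mul(Pow(Add(-5, Add(-8, Mul(-4, 1))), -1), Add(36, Pow(Add(-8, Mul(-4, 1)), 2), Mul(-12, Add(-8, Mul(-4, 1))), Mul(-5, 3), Mul(3, Add(-8, Mul(-4, 1)))))), -59) = Mul(Add(-25, Mul(Pow(Add(-5, Add(-8, -4)), -1), Add(36, Pow(Add(-8, -4), 2), Mul(-12, Add(-8, -4)), -15, Mul(3, Add(-8, -4))))), -59) = Mul(Add(-25, Mul(Pow(Add(-5, -12), -1), Add(36, Pow(-12, 2), Mul(-12, -12), -15, Mul(3, -12)))), -59) = Mul(Add(-25, Mul(Pow(-17, -1), Add(36, 144, 144, -15, -36))), -59) = Mul(Add(-25, Mul(Rational(-1, 17), 273)), -59) = Mul(Add(-25, Rational(-273, 17)), -59) = Mul(Rational(-698, 17), -59) = Rational(41182, 17)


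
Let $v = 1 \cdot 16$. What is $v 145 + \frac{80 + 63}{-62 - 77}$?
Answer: $\frac{322337}{139} \approx 2319.0$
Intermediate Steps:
$v = 16$
$v 145 + \frac{80 + 63}{-62 - 77} = 16 \cdot 145 + \frac{80 + 63}{-62 - 77} = 2320 + \frac{143}{-139} = 2320 + 143 \left(- \frac{1}{139}\right) = 2320 - \frac{143}{139} = \frac{322337}{139}$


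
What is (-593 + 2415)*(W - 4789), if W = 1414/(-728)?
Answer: -226956519/26 ≈ -8.7291e+6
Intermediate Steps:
W = -101/52 (W = 1414*(-1/728) = -101/52 ≈ -1.9423)
(-593 + 2415)*(W - 4789) = (-593 + 2415)*(-101/52 - 4789) = 1822*(-249129/52) = -226956519/26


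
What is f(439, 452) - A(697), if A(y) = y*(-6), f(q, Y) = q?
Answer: 4621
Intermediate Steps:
A(y) = -6*y
f(439, 452) - A(697) = 439 - (-6)*697 = 439 - 1*(-4182) = 439 + 4182 = 4621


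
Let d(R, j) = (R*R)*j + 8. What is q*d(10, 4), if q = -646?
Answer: -263568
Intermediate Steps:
d(R, j) = 8 + j*R**2 (d(R, j) = R**2*j + 8 = j*R**2 + 8 = 8 + j*R**2)
q*d(10, 4) = -646*(8 + 4*10**2) = -646*(8 + 4*100) = -646*(8 + 400) = -646*408 = -263568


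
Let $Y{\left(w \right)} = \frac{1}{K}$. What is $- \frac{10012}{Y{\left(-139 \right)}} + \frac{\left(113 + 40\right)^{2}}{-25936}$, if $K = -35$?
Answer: $\frac{9088469711}{25936} \approx 3.5042 \cdot 10^{5}$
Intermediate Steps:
$Y{\left(w \right)} = - \frac{1}{35}$ ($Y{\left(w \right)} = \frac{1}{-35} = - \frac{1}{35}$)
$- \frac{10012}{Y{\left(-139 \right)}} + \frac{\left(113 + 40\right)^{2}}{-25936} = - \frac{10012}{- \frac{1}{35}} + \frac{\left(113 + 40\right)^{2}}{-25936} = \left(-10012\right) \left(-35\right) + 153^{2} \left(- \frac{1}{25936}\right) = 350420 + 23409 \left(- \frac{1}{25936}\right) = 350420 - \frac{23409}{25936} = \frac{9088469711}{25936}$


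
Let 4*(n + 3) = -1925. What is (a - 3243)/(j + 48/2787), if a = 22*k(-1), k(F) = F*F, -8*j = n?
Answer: -95753888/1799985 ≈ -53.197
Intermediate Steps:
n = -1937/4 (n = -3 + (1/4)*(-1925) = -3 - 1925/4 = -1937/4 ≈ -484.25)
j = 1937/32 (j = -1/8*(-1937/4) = 1937/32 ≈ 60.531)
k(F) = F**2
a = 22 (a = 22*(-1)**2 = 22*1 = 22)
(a - 3243)/(j + 48/2787) = (22 - 3243)/(1937/32 + 48/2787) = -3221/(1937/32 + 48*(1/2787)) = -3221/(1937/32 + 16/929) = -3221/1799985/29728 = -3221*29728/1799985 = -95753888/1799985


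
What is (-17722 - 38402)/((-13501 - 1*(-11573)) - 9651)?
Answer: 56124/11579 ≈ 4.8471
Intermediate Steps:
(-17722 - 38402)/((-13501 - 1*(-11573)) - 9651) = -56124/((-13501 + 11573) - 9651) = -56124/(-1928 - 9651) = -56124/(-11579) = -56124*(-1/11579) = 56124/11579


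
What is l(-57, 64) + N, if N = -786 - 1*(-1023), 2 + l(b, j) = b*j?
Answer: -3413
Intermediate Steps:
l(b, j) = -2 + b*j
N = 237 (N = -786 + 1023 = 237)
l(-57, 64) + N = (-2 - 57*64) + 237 = (-2 - 3648) + 237 = -3650 + 237 = -3413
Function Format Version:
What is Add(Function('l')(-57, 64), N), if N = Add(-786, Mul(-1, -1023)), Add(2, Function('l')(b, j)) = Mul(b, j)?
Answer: -3413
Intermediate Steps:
Function('l')(b, j) = Add(-2, Mul(b, j))
N = 237 (N = Add(-786, 1023) = 237)
Add(Function('l')(-57, 64), N) = Add(Add(-2, Mul(-57, 64)), 237) = Add(Add(-2, -3648), 237) = Add(-3650, 237) = -3413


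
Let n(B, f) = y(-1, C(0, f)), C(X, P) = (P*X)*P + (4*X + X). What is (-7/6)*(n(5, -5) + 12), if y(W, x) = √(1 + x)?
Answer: -91/6 ≈ -15.167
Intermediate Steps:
C(X, P) = 5*X + X*P² (C(X, P) = X*P² + 5*X = 5*X + X*P²)
n(B, f) = 1 (n(B, f) = √(1 + 0*(5 + f²)) = √(1 + 0) = √1 = 1)
(-7/6)*(n(5, -5) + 12) = (-7/6)*(1 + 12) = -7*⅙*13 = -7/6*13 = -91/6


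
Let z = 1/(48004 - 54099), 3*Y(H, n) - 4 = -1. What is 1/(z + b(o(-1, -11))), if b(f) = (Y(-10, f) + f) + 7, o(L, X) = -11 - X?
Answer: 6095/48759 ≈ 0.12500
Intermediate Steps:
Y(H, n) = 1 (Y(H, n) = 4/3 + (⅓)*(-1) = 4/3 - ⅓ = 1)
b(f) = 8 + f (b(f) = (1 + f) + 7 = 8 + f)
z = -1/6095 (z = 1/(-6095) = -1/6095 ≈ -0.00016407)
1/(z + b(o(-1, -11))) = 1/(-1/6095 + (8 + (-11 - 1*(-11)))) = 1/(-1/6095 + (8 + (-11 + 11))) = 1/(-1/6095 + (8 + 0)) = 1/(-1/6095 + 8) = 1/(48759/6095) = 6095/48759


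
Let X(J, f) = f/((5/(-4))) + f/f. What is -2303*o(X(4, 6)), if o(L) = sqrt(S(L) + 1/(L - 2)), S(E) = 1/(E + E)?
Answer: -2303*I*sqrt(369170)/1102 ≈ -1269.8*I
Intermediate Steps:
S(E) = 1/(2*E)
X(J, f) = 1 - 4*f/5 (X(J, f) = f/((5*(-1/4))) + 1 = f/(-5/4) + 1 = f*(-4/5) + 1 = -4*f/5 + 1 = 1 - 4*f/5)
o(L) = sqrt(1/(-2 + L) + 1/(2*L)) (o(L) = sqrt(1/(2*L) + 1/(L - 2)) = sqrt(1/(2*L) + 1/(-2 + L)) = sqrt(1/(-2 + L) + 1/(2*L)))
-2303*o(X(4, 6)) = -2303*sqrt(2)*sqrt((-2 + 3*(1 - 4/5*6))/((1 - 4/5*6)*(-2 + (1 - 4/5*6))))/2 = -2303*sqrt(2)*sqrt((-2 + 3*(1 - 24/5))/((1 - 24/5)*(-2 + (1 - 24/5))))/2 = -2303*sqrt(2)*sqrt((-2 + 3*(-19/5))/((-19/5)*(-2 - 19/5)))/2 = -2303*sqrt(2)*sqrt(-5*(-2 - 57/5)/(19*(-29/5)))/2 = -2303*sqrt(2)*sqrt(-5/19*(-5/29)*(-67/5))/2 = -2303*sqrt(2)*sqrt(-335/551)/2 = -2303*sqrt(2)*I*sqrt(184585)/551/2 = -2303*I*sqrt(369170)/1102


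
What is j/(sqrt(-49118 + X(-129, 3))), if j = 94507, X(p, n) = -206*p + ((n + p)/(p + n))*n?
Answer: -94507*I*sqrt(22541)/22541 ≈ -629.47*I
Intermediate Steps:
X(p, n) = n - 206*p (X(p, n) = -206*p + ((n + p)/(n + p))*n = -206*p + 1*n = -206*p + n = n - 206*p)
j/(sqrt(-49118 + X(-129, 3))) = 94507/(sqrt(-49118 + (3 - 206*(-129)))) = 94507/(sqrt(-49118 + (3 + 26574))) = 94507/(sqrt(-49118 + 26577)) = 94507/(sqrt(-22541)) = 94507/((I*sqrt(22541))) = 94507*(-I*sqrt(22541)/22541) = -94507*I*sqrt(22541)/22541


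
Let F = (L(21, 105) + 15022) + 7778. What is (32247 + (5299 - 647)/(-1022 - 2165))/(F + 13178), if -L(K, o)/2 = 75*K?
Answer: 102766537/104622836 ≈ 0.98226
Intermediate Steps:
L(K, o) = -150*K
F = 19650 (F = (-150*21 + 15022) + 7778 = (-3150 + 15022) + 7778 = 11872 + 7778 = 19650)
(32247 + (5299 - 647)/(-1022 - 2165))/(F + 13178) = (32247 + (5299 - 647)/(-1022 - 2165))/(19650 + 13178) = (32247 + 4652/(-3187))/32828 = (32247 + 4652*(-1/3187))*(1/32828) = (32247 - 4652/3187)*(1/32828) = (102766537/3187)*(1/32828) = 102766537/104622836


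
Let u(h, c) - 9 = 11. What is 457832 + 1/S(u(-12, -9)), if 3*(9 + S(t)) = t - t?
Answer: 4120487/9 ≈ 4.5783e+5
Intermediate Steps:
u(h, c) = 20 (u(h, c) = 9 + 11 = 20)
S(t) = -9 (S(t) = -9 + (t - t)/3 = -9 + (⅓)*0 = -9 + 0 = -9)
457832 + 1/S(u(-12, -9)) = 457832 + 1/(-9) = 457832 - ⅑ = 4120487/9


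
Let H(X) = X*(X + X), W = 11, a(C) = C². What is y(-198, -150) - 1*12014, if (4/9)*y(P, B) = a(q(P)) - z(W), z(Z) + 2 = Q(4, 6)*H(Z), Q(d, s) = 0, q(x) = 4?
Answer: -23947/2 ≈ -11974.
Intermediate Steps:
H(X) = 2*X² (H(X) = X*(2*X) = 2*X²)
z(Z) = -2 (z(Z) = -2 + 0*(2*Z²) = -2 + 0 = -2)
y(P, B) = 81/2 (y(P, B) = 9*(4² - 1*(-2))/4 = 9*(16 + 2)/4 = (9/4)*18 = 81/2)
y(-198, -150) - 1*12014 = 81/2 - 1*12014 = 81/2 - 12014 = -23947/2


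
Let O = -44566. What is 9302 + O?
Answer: -35264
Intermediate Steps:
9302 + O = 9302 - 44566 = -35264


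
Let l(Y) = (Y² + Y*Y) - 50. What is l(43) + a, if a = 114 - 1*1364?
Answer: 2398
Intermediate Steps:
l(Y) = -50 + 2*Y² (l(Y) = (Y² + Y²) - 50 = 2*Y² - 50 = -50 + 2*Y²)
a = -1250 (a = 114 - 1364 = -1250)
l(43) + a = (-50 + 2*43²) - 1250 = (-50 + 2*1849) - 1250 = (-50 + 3698) - 1250 = 3648 - 1250 = 2398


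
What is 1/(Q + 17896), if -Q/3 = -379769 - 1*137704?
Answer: 1/1570315 ≈ 6.3681e-7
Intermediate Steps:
Q = 1552419 (Q = -3*(-379769 - 1*137704) = -3*(-379769 - 137704) = -3*(-517473) = 1552419)
1/(Q + 17896) = 1/(1552419 + 17896) = 1/1570315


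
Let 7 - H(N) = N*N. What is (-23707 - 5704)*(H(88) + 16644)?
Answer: -261963777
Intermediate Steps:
H(N) = 7 - N² (H(N) = 7 - N*N = 7 - N²)
(-23707 - 5704)*(H(88) + 16644) = (-23707 - 5704)*((7 - 1*88²) + 16644) = -29411*((7 - 1*7744) + 16644) = -29411*((7 - 7744) + 16644) = -29411*(-7737 + 16644) = -29411*8907 = -261963777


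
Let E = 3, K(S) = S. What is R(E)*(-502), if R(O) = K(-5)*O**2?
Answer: 22590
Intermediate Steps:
R(O) = -5*O**2
R(E)*(-502) = -5*3**2*(-502) = -5*9*(-502) = -45*(-502) = 22590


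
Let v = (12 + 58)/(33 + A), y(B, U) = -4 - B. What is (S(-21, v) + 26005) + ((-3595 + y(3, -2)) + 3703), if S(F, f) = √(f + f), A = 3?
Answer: 26106 + √35/3 ≈ 26108.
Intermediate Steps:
v = 35/18 (v = (12 + 58)/(33 + 3) = 70/36 = 70*(1/36) = 35/18 ≈ 1.9444)
S(F, f) = √2*√f (S(F, f) = √(2*f) = √2*√f)
(S(-21, v) + 26005) + ((-3595 + y(3, -2)) + 3703) = (√2*√(35/18) + 26005) + ((-3595 + (-4 - 1*3)) + 3703) = (√2*(√70/6) + 26005) + ((-3595 + (-4 - 3)) + 3703) = (√35/3 + 26005) + ((-3595 - 7) + 3703) = (26005 + √35/3) + (-3602 + 3703) = (26005 + √35/3) + 101 = 26106 + √35/3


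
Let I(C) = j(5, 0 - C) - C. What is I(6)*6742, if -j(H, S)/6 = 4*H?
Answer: -849492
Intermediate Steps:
j(H, S) = -24*H
I(C) = -120 - C (I(C) = -24*5 - C = -120 - C)
I(6)*6742 = (-120 - 1*6)*6742 = (-120 - 6)*6742 = -126*6742 = -849492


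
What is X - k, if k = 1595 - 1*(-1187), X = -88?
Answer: -2870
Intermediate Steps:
k = 2782 (k = 1595 + 1187 = 2782)
X - k = -88 - 1*2782 = -88 - 2782 = -2870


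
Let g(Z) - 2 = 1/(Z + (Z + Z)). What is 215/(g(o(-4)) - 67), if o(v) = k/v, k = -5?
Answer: -3225/971 ≈ -3.3213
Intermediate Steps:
o(v) = -5/v
g(Z) = 2 + 1/(3*Z) (g(Z) = 2 + 1/(Z + (Z + Z)) = 2 + 1/(Z + 2*Z) = 2 + 1/(3*Z))
215/(g(o(-4)) - 67) = 215/((2 + 1/(3*((-5/(-4))))) - 67) = 215/((2 + 1/(3*((-5*(-¼))))) - 67) = 215/((2 + 1/(3*(5/4))) - 67) = 215/((2 + (⅓)*(⅘)) - 67) = 215/((2 + 4/15) - 67) = 215/(34/15 - 67) = 215/(-971/15) = -15/971*215 = -3225/971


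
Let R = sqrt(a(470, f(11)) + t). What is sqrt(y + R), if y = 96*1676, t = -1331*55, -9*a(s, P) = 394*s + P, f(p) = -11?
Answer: sqrt(1448064 + 3*I*sqrt(844014))/3 ≈ 401.12 + 0.38173*I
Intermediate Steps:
a(s, P) = -394*s/9 - P/9 (a(s, P) = -(394*s + P)/9 = -(P + 394*s)/9 = -394*s/9 - P/9)
t = -73205
y = 160896
R = I*sqrt(844014)/3 (R = sqrt((-394/9*470 - 1/9*(-11)) - 73205) = sqrt((-185180/9 + 11/9) - 73205) = sqrt(-61723/3 - 73205) = sqrt(-281338/3) = I*sqrt(844014)/3 ≈ 306.23*I)
sqrt(y + R) = sqrt(160896 + I*sqrt(844014)/3)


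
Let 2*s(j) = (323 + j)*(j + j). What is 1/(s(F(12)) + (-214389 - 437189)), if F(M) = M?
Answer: -1/647558 ≈ -1.5443e-6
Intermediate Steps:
s(j) = j*(323 + j) (s(j) = ((323 + j)*(j + j))/2 = ((323 + j)*(2*j))/2 = (2*j*(323 + j))/2 = j*(323 + j))
1/(s(F(12)) + (-214389 - 437189)) = 1/(12*(323 + 12) + (-214389 - 437189)) = 1/(12*335 - 651578) = 1/(4020 - 651578) = 1/(-647558) = -1/647558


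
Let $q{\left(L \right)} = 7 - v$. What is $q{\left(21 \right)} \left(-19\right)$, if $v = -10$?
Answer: $-323$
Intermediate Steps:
$q{\left(L \right)} = 17$ ($q{\left(L \right)} = 7 - -10 = 7 + 10 = 17$)
$q{\left(21 \right)} \left(-19\right) = 17 \left(-19\right) = -323$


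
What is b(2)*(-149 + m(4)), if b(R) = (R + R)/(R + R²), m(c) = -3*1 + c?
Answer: -296/3 ≈ -98.667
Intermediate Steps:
m(c) = -3 + c
b(R) = 2*R/(R + R²) (b(R) = (2*R)/(R + R²) = 2*R/(R + R²))
b(2)*(-149 + m(4)) = (2/(1 + 2))*(-149 + (-3 + 4)) = (2/3)*(-149 + 1) = (2*(⅓))*(-148) = (⅔)*(-148) = -296/3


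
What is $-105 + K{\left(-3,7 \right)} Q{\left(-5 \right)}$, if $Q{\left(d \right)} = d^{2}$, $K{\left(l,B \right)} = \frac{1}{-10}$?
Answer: $- \frac{215}{2} \approx -107.5$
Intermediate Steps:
$K{\left(l,B \right)} = - \frac{1}{10}$
$-105 + K{\left(-3,7 \right)} Q{\left(-5 \right)} = -105 - \frac{\left(-5\right)^{2}}{10} = -105 - \frac{5}{2} = - \frac{215}{2}$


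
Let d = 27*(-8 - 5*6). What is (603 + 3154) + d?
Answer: 2731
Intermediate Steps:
d = -1026 (d = 27*(-8 - 30) = 27*(-38) = -1026)
(603 + 3154) + d = (603 + 3154) - 1026 = 3757 - 1026 = 2731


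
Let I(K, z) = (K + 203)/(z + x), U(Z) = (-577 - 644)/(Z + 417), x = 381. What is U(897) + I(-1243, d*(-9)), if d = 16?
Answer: -61331/11534 ≈ -5.3174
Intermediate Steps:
U(Z) = -1221/(417 + Z)
I(K, z) = (203 + K)/(381 + z) (I(K, z) = (K + 203)/(z + 381) = (203 + K)/(381 + z))
U(897) + I(-1243, d*(-9)) = -1221/(417 + 897) + (203 - 1243)/(381 + 16*(-9)) = -1221/1314 - 1040/(381 - 144) = -1221*1/1314 - 1040/237 = -407/438 + (1/237)*(-1040) = -407/438 - 1040/237 = -61331/11534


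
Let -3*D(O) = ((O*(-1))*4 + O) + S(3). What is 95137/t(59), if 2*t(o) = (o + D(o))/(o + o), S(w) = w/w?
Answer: 67356996/353 ≈ 1.9081e+5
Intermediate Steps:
S(w) = 1
D(O) = -⅓ + O (D(O) = -(((O*(-1))*4 + O) + 1)/3 = -((-O*4 + O) + 1)/3 = -((-4*O + O) + 1)/3 = -(-3*O + 1)/3 = -(1 - 3*O)/3 = -⅓ + O)
t(o) = (-⅓ + 2*o)/(4*o) (t(o) = ((o + (-⅓ + o))/(o + o))/2 = ((-⅓ + 2*o)/((2*o)))/2 = ((-⅓ + 2*o)*(1/(2*o)))/2 = ((-⅓ + 2*o)/(2*o))/2 = (-⅓ + 2*o)/(4*o))
95137/t(59) = 95137/(((1/12)*(-1 + 6*59)/59)) = 95137/(((1/12)*(1/59)*(-1 + 354))) = 95137/(((1/12)*(1/59)*353)) = 95137/(353/708) = 95137*(708/353) = 67356996/353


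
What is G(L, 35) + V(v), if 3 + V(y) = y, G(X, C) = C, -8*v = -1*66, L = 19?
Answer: 161/4 ≈ 40.250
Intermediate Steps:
v = 33/4 (v = -(-1)*66/8 = -⅛*(-66) = 33/4 ≈ 8.2500)
V(y) = -3 + y
G(L, 35) + V(v) = 35 + (-3 + 33/4) = 35 + 21/4 = 161/4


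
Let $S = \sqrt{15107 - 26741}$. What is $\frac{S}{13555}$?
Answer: $\frac{i \sqrt{11634}}{13555} \approx 0.0079573 i$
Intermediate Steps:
$S = i \sqrt{11634}$ ($S = \sqrt{-11634} = i \sqrt{11634} \approx 107.86 i$)
$\frac{S}{13555} = \frac{i \sqrt{11634}}{13555}$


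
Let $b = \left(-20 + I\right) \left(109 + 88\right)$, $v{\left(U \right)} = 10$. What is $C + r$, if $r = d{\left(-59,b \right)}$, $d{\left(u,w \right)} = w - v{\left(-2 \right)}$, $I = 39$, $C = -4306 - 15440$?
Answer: $-16013$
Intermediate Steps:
$C = -19746$
$b = 3743$ ($b = \left(-20 + 39\right) \left(109 + 88\right) = 19 \cdot 197 = 3743$)
$d{\left(u,w \right)} = -10 + w$ ($d{\left(u,w \right)} = w - 10 = -10 + w$)
$r = 3733$ ($r = -10 + 3743 = 3733$)
$C + r = -19746 + 3733 = -16013$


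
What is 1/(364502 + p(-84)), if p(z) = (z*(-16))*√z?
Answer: 182251/66506720114 - 672*I*√21/33253360057 ≈ 2.7403e-6 - 9.2607e-8*I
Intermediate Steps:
p(z) = -16*z^(3/2) (p(z) = (-16*z)*√z = -16*z^(3/2))
1/(364502 + p(-84)) = 1/(364502 - (-2688)*I*√21) = 1/(364502 + 2688*I*√21)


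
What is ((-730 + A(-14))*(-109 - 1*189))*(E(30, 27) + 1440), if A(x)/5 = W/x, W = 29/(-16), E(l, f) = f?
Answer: 35710997625/112 ≈ 3.1885e+8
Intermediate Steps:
W = -29/16 (W = 29*(-1/16) = -29/16 ≈ -1.8125)
A(x) = -145/(16*x) (A(x) = 5*(-29/(16*x)) = -145/(16*x))
((-730 + A(-14))*(-109 - 1*189))*(E(30, 27) + 1440) = ((-730 - 145/16/(-14))*(-109 - 1*189))*(27 + 1440) = ((-730 - 145/16*(-1/14))*(-109 - 189))*1467 = ((-730 + 145/224)*(-298))*1467 = -163375/224*(-298)*1467 = (24342875/112)*1467 = 35710997625/112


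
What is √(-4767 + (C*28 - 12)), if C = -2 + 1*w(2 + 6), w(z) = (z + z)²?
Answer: √2333 ≈ 48.301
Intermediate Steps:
w(z) = 4*z² (w(z) = (2*z)² = 4*z²)
C = 254 (C = -2 + 1*(4*(2 + 6)²) = -2 + 1*(4*8²) = -2 + 1*(4*64) = -2 + 1*256 = -2 + 256 = 254)
√(-4767 + (C*28 - 12)) = √(-4767 + (254*28 - 12)) = √(-4767 + (7112 - 12)) = √(-4767 + 7100) = √2333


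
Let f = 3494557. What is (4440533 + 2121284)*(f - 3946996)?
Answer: -2968821921663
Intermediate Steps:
(4440533 + 2121284)*(f - 3946996) = (4440533 + 2121284)*(3494557 - 3946996) = 6561817*(-452439) = -2968821921663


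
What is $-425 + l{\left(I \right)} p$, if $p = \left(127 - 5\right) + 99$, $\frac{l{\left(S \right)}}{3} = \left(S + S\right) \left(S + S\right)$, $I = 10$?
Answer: $264775$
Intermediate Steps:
$l{\left(S \right)} = 12 S^{2}$ ($l{\left(S \right)} = 3 \left(S + S\right) \left(S + S\right) = 3 \cdot 2 S 2 S = 3 \cdot 4 S^{2} = 12 S^{2}$)
$p = 221$ ($p = 122 + 99 = 221$)
$-425 + l{\left(I \right)} p = -425 + 12 \cdot 10^{2} \cdot 221 = -425 + 12 \cdot 100 \cdot 221 = -425 + 1200 \cdot 221 = -425 + 265200 = 264775$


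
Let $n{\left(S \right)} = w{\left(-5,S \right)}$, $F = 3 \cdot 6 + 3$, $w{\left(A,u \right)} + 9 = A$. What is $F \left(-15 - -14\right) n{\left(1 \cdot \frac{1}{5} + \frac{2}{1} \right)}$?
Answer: $294$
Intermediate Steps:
$w{\left(A,u \right)} = -9 + A$
$F = 21$ ($F = 18 + 3 = 21$)
$n{\left(S \right)} = -14$ ($n{\left(S \right)} = -9 - 5 = -14$)
$F \left(-15 - -14\right) n{\left(1 \cdot \frac{1}{5} + \frac{2}{1} \right)} = 21 \left(-15 - -14\right) \left(-14\right) = 21 \left(-15 + 14\right) \left(-14\right) = 21 \left(-1\right) \left(-14\right) = \left(-21\right) \left(-14\right) = 294$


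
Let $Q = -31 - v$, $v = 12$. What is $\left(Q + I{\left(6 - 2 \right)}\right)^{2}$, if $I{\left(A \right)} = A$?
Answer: $1521$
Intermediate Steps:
$Q = -43$ ($Q = -31 - 12 = -43$)
$\left(Q + I{\left(6 - 2 \right)}\right)^{2} = \left(-43 + \left(6 - 2\right)\right)^{2} = \left(-43 + 4\right)^{2} = \left(-39\right)^{2} = 1521$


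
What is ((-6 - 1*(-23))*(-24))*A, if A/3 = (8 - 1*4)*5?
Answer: -24480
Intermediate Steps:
A = 60 (A = 3*((8 - 1*4)*5) = 3*((8 - 4)*5) = 3*(4*5) = 3*20 = 60)
((-6 - 1*(-23))*(-24))*A = ((-6 - 1*(-23))*(-24))*60 = ((-6 + 23)*(-24))*60 = (17*(-24))*60 = -408*60 = -24480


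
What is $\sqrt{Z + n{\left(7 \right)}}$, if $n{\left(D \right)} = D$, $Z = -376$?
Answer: $3 i \sqrt{41} \approx 19.209 i$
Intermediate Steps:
$\sqrt{Z + n{\left(7 \right)}} = \sqrt{-376 + 7} = \sqrt{-369} = 3 i \sqrt{41}$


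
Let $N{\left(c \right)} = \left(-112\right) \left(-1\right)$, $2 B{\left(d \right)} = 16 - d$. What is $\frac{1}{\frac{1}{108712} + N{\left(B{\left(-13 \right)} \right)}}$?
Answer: $\frac{108712}{12175745} \approx 0.0089286$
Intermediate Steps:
$B{\left(d \right)} = 8 - \frac{d}{2}$ ($B{\left(d \right)} = \frac{16 - d}{2} = 8 - \frac{d}{2}$)
$N{\left(c \right)} = 112$
$\frac{1}{\frac{1}{108712} + N{\left(B{\left(-13 \right)} \right)}} = \frac{1}{\frac{1}{108712} + 112} = \frac{1}{\frac{12175745}{108712}} = \frac{108712}{12175745}$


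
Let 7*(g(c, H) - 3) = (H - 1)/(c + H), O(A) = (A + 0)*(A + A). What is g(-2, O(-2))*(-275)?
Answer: -5225/6 ≈ -870.83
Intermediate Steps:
O(A) = 2*A**2 (O(A) = A*(2*A) = 2*A**2)
g(c, H) = 3 + (-1 + H)/(7*(H + c)) (g(c, H) = 3 + ((H - 1)/(c + H))/7 = 3 + ((-1 + H)/(H + c))/7 = 3 + (-1 + H)/(7*(H + c)))
g(-2, O(-2))*(-275) = ((-1 + 21*(-2) + 22*(2*(-2)**2))/(7*(2*(-2)**2 - 2)))*(-275) = ((-1 - 42 + 22*(2*4))/(7*(2*4 - 2)))*(-275) = ((-1 - 42 + 22*8)/(7*(8 - 2)))*(-275) = ((1/7)*(-1 - 42 + 176)/6)*(-275) = ((1/7)*(1/6)*133)*(-275) = (19/6)*(-275) = -5225/6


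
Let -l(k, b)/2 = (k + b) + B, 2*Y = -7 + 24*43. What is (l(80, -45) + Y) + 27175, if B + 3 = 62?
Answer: 54999/2 ≈ 27500.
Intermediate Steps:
B = 59 (B = -3 + 62 = 59)
Y = 1025/2 (Y = (-7 + 24*43)/2 = (-7 + 1032)/2 = (1/2)*1025 = 1025/2 ≈ 512.50)
l(k, b) = -118 - 2*b - 2*k (l(k, b) = -2*((k + b) + 59) = -2*((b + k) + 59) = -2*(59 + b + k) = -118 - 2*b - 2*k)
(l(80, -45) + Y) + 27175 = ((-118 - 2*(-45) - 2*80) + 1025/2) + 27175 = ((-118 + 90 - 160) + 1025/2) + 27175 = (-188 + 1025/2) + 27175 = 649/2 + 27175 = 54999/2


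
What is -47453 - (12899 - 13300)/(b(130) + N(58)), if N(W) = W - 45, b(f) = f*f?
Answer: -802572188/16913 ≈ -47453.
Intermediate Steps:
b(f) = f**2
N(W) = -45 + W
-47453 - (12899 - 13300)/(b(130) + N(58)) = -47453 - (12899 - 13300)/(130**2 + (-45 + 58)) = -47453 - (-401)/(16900 + 13) = -47453 - (-401)/16913 = -47453 - 1*(-401/16913) = -47453 + 401/16913 = -802572188/16913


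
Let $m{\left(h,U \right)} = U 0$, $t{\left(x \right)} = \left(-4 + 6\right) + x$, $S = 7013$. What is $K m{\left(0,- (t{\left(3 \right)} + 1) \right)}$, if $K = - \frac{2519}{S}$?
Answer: $0$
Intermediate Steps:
$t{\left(x \right)} = 2 + x$
$m{\left(h,U \right)} = 0$
$K = - \frac{2519}{7013} \approx -0.35919$
$K m{\left(0,- (t{\left(3 \right)} + 1) \right)} = \left(- \frac{2519}{7013}\right) 0 = 0$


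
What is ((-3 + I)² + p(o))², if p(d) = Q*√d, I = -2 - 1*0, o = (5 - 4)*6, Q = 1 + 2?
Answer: 679 + 150*√6 ≈ 1046.4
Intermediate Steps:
Q = 3
o = 6 (o = 1*6 = 6)
I = -2 (I = -2 + 0 = -2)
p(d) = 3*√d
((-3 + I)² + p(o))² = ((-3 - 2)² + 3*√6)² = ((-5)² + 3*√6)² = (25 + 3*√6)²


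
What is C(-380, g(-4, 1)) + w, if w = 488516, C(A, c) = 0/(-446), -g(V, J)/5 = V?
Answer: 488516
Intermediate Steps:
g(V, J) = -5*V
C(A, c) = 0 (C(A, c) = 0*(-1/446) = 0)
C(-380, g(-4, 1)) + w = 0 + 488516 = 488516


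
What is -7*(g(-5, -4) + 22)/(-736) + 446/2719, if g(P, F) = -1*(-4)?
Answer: 411557/1000592 ≈ 0.41131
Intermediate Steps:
g(P, F) = 4
-7*(g(-5, -4) + 22)/(-736) + 446/2719 = -7*(4 + 22)/(-736) + 446/2719 = -7*26*(-1/736) + 446*(1/2719) = -182*(-1/736) + 446/2719 = 91/368 + 446/2719 = 411557/1000592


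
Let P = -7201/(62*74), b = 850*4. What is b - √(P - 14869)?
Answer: 3400 - I*√78255420431/2294 ≈ 3400.0 - 121.94*I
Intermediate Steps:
b = 3400
P = -7201/4588 ≈ -1.5695
b - √(P - 14869) = 3400 - √(-7201/4588 - 14869) = 3400 - √(-68226173/4588) = 3400 - I*√78255420431/2294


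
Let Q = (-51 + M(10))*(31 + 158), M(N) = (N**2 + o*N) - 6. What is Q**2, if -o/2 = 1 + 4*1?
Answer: 116057529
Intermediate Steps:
o = -10 (o = -2*(1 + 4*1) = -2*(1 + 4) = -2*5 = -10)
M(N) = -6 + N**2 - 10*N (M(N) = (N**2 - 10*N) - 6 = -6 + N**2 - 10*N)
Q = -10773 (Q = (-51 + (-6 + 10**2 - 10*10))*(31 + 158) = (-51 + (-6 + 100 - 100))*189 = (-51 - 6)*189 = -57*189 = -10773)
Q**2 = (-10773)**2 = 116057529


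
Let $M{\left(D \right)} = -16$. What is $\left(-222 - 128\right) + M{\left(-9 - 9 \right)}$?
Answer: $-366$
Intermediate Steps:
$\left(-222 - 128\right) + M{\left(-9 - 9 \right)} = \left(-222 - 128\right) - 16 = -350 - 16 = -366$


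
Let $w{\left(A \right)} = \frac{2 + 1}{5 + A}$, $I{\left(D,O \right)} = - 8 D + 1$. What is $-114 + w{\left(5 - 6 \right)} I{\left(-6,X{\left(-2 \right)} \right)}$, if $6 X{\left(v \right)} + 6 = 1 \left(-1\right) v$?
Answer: $- \frac{309}{4} \approx -77.25$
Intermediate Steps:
$X{\left(v \right)} = -1 - \frac{v}{6}$ ($X{\left(v \right)} = -1 + \frac{1 \left(-1\right) v}{6} = -1 + \frac{\left(-1\right) v}{6} = -1 - \frac{v}{6}$)
$I{\left(D,O \right)} = 1 - 8 D$
$w{\left(A \right)} = \frac{3}{5 + A}$
$-114 + w{\left(5 - 6 \right)} I{\left(-6,X{\left(-2 \right)} \right)} = -114 + \frac{3}{5 + \left(5 - 6\right)} \left(1 - -48\right) = -114 + \frac{3}{5 + \left(5 - 6\right)} \left(1 + 48\right) = -114 + \frac{3}{5 - 1} \cdot 49 = -114 + \frac{3}{4} \cdot 49 = -114 + \frac{147}{4} = - \frac{309}{4}$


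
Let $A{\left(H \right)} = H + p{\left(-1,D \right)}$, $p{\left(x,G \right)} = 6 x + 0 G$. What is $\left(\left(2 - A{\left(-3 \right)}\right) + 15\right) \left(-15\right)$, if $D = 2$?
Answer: $-390$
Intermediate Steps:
$p{\left(x,G \right)} = 6 x$ ($p{\left(x,G \right)} = 6 x + 0 = 6 x$)
$A{\left(H \right)} = -6 + H$ ($A{\left(H \right)} = H + 6 \left(-1\right) = H - 6 = -6 + H$)
$\left(\left(2 - A{\left(-3 \right)}\right) + 15\right) \left(-15\right) = \left(\left(2 - \left(-6 - 3\right)\right) + 15\right) \left(-15\right) = \left(\left(2 - -9\right) + 15\right) \left(-15\right) = \left(\left(2 + 9\right) + 15\right) \left(-15\right) = \left(11 + 15\right) \left(-15\right) = 26 \left(-15\right) = -390$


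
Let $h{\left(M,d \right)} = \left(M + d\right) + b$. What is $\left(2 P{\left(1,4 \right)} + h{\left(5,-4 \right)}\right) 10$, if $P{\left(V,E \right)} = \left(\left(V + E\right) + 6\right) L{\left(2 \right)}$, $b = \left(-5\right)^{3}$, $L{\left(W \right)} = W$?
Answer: $-800$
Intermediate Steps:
$b = -125$
$P{\left(V,E \right)} = 12 + 2 E + 2 V$ ($P{\left(V,E \right)} = \left(\left(V + E\right) + 6\right) 2 = \left(\left(E + V\right) + 6\right) 2 = \left(6 + E + V\right) 2 = 12 + 2 E + 2 V$)
$h{\left(M,d \right)} = -125 + M + d$ ($h{\left(M,d \right)} = \left(M + d\right) - 125 = -125 + M + d$)
$\left(2 P{\left(1,4 \right)} + h{\left(5,-4 \right)}\right) 10 = \left(2 \left(12 + 2 \cdot 4 + 2 \cdot 1\right) - 124\right) 10 = \left(2 \left(12 + 8 + 2\right) - 124\right) 10 = \left(2 \cdot 22 - 124\right) 10 = \left(44 - 124\right) 10 = \left(-80\right) 10 = -800$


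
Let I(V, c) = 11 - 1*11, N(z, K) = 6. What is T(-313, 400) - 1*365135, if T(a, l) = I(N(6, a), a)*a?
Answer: -365135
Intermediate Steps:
I(V, c) = 0 (I(V, c) = 11 - 11 = 0)
T(a, l) = 0 (T(a, l) = 0*a = 0)
T(-313, 400) - 1*365135 = 0 - 1*365135 = 0 - 365135 = -365135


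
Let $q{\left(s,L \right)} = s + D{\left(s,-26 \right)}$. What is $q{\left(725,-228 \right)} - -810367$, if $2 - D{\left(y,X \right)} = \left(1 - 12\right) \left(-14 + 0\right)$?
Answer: $810940$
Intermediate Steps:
$D{\left(y,X \right)} = -152$ ($D{\left(y,X \right)} = 2 - \left(1 - 12\right) \left(-14 + 0\right) = 2 - \left(-11\right) \left(-14\right) = 2 - 154 = -152$)
$q{\left(s,L \right)} = -152 + s$ ($q{\left(s,L \right)} = s - 152 = -152 + s$)
$q{\left(725,-228 \right)} - -810367 = \left(-152 + 725\right) - -810367 = 573 + 810367 = 810940$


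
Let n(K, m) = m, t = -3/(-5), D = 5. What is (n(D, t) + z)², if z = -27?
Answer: 17424/25 ≈ 696.96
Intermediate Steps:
t = ⅗ (t = -3*(-⅕) = ⅗ ≈ 0.60000)
(n(D, t) + z)² = (⅗ - 27)² = (-132/5)² = 17424/25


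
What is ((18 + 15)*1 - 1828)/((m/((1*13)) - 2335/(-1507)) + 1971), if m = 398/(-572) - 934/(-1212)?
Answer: -138518263455/152220010978 ≈ -0.90999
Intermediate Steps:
m = 3242/43329 (m = 398*(-1/572) - 934*(-1/1212) = -199/286 + 467/606 = 3242/43329 ≈ 0.074823)
((18 + 15)*1 - 1828)/((m/((1*13)) - 2335/(-1507)) + 1971) = ((18 + 15)*1 - 1828)/((3242/(43329*((1*13))) - 2335/(-1507)) + 1971) = (33*1 - 1828)/(((3242/43329)/13 - 2335*(-1/1507)) + 1971) = (33 - 1828)/(((3242/43329)*(1/13) + 2335/1507) + 1971) = -1795/((3242/563277 + 2335/1507) + 1971) = -1795/(120012499/77168949 + 1971) = -1795/152220010978/77168949 = -1795*77168949/152220010978 = -138518263455/152220010978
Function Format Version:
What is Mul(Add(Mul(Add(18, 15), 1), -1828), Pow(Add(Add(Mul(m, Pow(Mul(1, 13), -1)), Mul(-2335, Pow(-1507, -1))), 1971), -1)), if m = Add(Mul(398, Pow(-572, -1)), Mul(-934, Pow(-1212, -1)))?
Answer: Rational(-138518263455, 152220010978) ≈ -0.90999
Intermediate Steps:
m = Rational(3242, 43329) (m = Add(Mul(398, Rational(-1, 572)), Mul(-934, Rational(-1, 1212))) = Add(Rational(-199, 286), Rational(467, 606)) = Rational(3242, 43329) ≈ 0.074823)
Mul(Add(Mul(Add(18, 15), 1), -1828), Pow(Add(Add(Mul(m, Pow(Mul(1, 13), -1)), Mul(-2335, Pow(-1507, -1))), 1971), -1)) = Mul(Add(Mul(Add(18, 15), 1), -1828), Pow(Add(Add(Mul(Rational(3242, 43329), Pow(Mul(1, 13), -1)), Mul(-2335, Pow(-1507, -1))), 1971), -1)) = Mul(Add(Mul(33, 1), -1828), Pow(Add(Add(Mul(Rational(3242, 43329), Pow(13, -1)), Mul(-2335, Rational(-1, 1507))), 1971), -1)) = Mul(Add(33, -1828), Pow(Add(Add(Mul(Rational(3242, 43329), Rational(1, 13)), Rational(2335, 1507)), 1971), -1)) = Mul(-1795, Pow(Add(Add(Rational(3242, 563277), Rational(2335, 1507)), 1971), -1)) = Mul(-1795, Pow(Add(Rational(120012499, 77168949), 1971), -1)) = Mul(-1795, Pow(Rational(152220010978, 77168949), -1)) = Mul(-1795, Rational(77168949, 152220010978)) = Rational(-138518263455, 152220010978)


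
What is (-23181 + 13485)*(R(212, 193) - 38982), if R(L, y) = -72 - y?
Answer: 380538912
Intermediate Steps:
(-23181 + 13485)*(R(212, 193) - 38982) = (-23181 + 13485)*((-72 - 1*193) - 38982) = -9696*((-72 - 193) - 38982) = -9696*(-265 - 38982) = -9696*(-39247) = 380538912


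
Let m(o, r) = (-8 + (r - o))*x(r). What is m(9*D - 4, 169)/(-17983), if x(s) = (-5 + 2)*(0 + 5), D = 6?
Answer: 1665/17983 ≈ 0.092587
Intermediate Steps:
x(s) = -15 (x(s) = -3*5 = -15)
m(o, r) = 120 - 15*r + 15*o (m(o, r) = (-8 + (r - o))*(-15) = (-8 + r - o)*(-15) = 120 - 15*r + 15*o)
m(9*D - 4, 169)/(-17983) = (120 - 15*169 + 15*(9*6 - 4))/(-17983) = (120 - 2535 + 15*(54 - 4))*(-1/17983) = (120 - 2535 + 15*50)*(-1/17983) = (120 - 2535 + 750)*(-1/17983) = -1665*(-1/17983) = 1665/17983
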